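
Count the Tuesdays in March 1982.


March 1982 has 31 days
Anchor: Jan 1, 1982. With p = 1982 - 1 = 1981: (p + p//4 - p//100 + p//400) mod 7 = (1981 + 495 - 19 + 4) mod 7 = 2461 mod 7 = 4 -> Friday (Mon=0 ... Sun=6)
Days before March (Jan-Feb): 59; March 1 index = (4 + 59) mod 7 = 0 -> Monday
First Tuesday is March 2
Tuesdays: 2, 9, 16, 23, 30

5 Tuesdays


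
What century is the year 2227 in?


Century = (year - 1) // 100 + 1
= (2227 - 1) // 100 + 1
= 2226 // 100 + 1
= 22 + 1

23rd century


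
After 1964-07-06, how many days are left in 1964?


Day of year: 188 of 366
Remaining = 366 - 188

178 days


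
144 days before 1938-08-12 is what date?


Start: 1938-08-12, subtract 144 days
Back 12 days from August 12 reaches July 31, 1938 -> 132 left
July 1938 has 31 days -> back to June 30, 1938 -> 101 left
June 1938 has 30 days -> back to May 31, 1938 -> 71 left
May 1938 has 31 days -> back to April 30, 1938 -> 40 left
April 1938 has 30 days -> back to March 31, 1938 -> 10 left
March 1938: 31 - 10 = 21 -> lands on March 21

Result: 1938-03-21


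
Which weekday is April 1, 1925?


Target: April 1, 1925
Anchor: Jan 1, 1925. With p = 1925 - 1 = 1924: (p + p//4 - p//100 + p//400) mod 7 = (1924 + 481 - 19 + 4) mod 7 = 2390 mod 7 = 3 -> Thursday (Mon=0 ... Sun=6)
Days before April (Jan-Mar): 90 days
Weekday index = (3 + 90) mod 7 = 2

Wednesday


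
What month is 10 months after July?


July is month 7
7 + 10 = 17; wrap: 17 - 12 = 5

May


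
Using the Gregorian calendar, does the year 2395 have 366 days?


Gregorian leap year rule: divisible by 4, but not by 100, unless also by 400.
2395 is not divisible by 4 -> not a leap year

No


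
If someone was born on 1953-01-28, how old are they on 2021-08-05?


Birth: 1953-01-28
Reference: 2021-08-05
Year difference: 2021 - 1953 = 68

68 years old


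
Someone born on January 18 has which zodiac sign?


Date: January 18
Conventional tropical zodiac dates: Capricorn from December 22 onward; Aquarius starts January 20
January 18 falls within the Capricorn range

Capricorn


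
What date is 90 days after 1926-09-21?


Start: 1926-09-21, add 90 days
September 1926 has 30 days: 30 - 21 = 9 days to September 30 -> 81 left
October 1926 has 31 days -> 50 left
November 1926 has 30 days -> 20 left
December 1926: 20 <= 31 -> lands on December 20

Result: 1926-12-20


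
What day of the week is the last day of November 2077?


November 2077 has 30 days
Anchor: Jan 1, 2077. With p = 2077 - 1 = 2076: (p + p//4 - p//100 + p//400) mod 7 = (2076 + 519 - 20 + 5) mod 7 = 2580 mod 7 = 4 -> Friday (Mon=0 ... Sun=6)
Days before November (Jan-Oct): 304; November 1 index = (4 + 304) mod 7 = 0 -> Monday
Last day offset: 30 - 1 = 29 days
Weekday index = (0 + 29) mod 7 = 1

Tuesday, November 30


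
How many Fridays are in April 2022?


April 2022 has 30 days
Anchor: Jan 1, 2022. With p = 2022 - 1 = 2021: (p + p//4 - p//100 + p//400) mod 7 = (2021 + 505 - 20 + 5) mod 7 = 2511 mod 7 = 5 -> Saturday (Mon=0 ... Sun=6)
Days before April (Jan-Mar): 90; April 1 index = (5 + 90) mod 7 = 4 -> Friday
First Friday is April 1
Fridays: 1, 8, 15, 22, 29

5 Fridays


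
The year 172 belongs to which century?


Century = (year - 1) // 100 + 1
= (172 - 1) // 100 + 1
= 171 // 100 + 1
= 1 + 1

2nd century


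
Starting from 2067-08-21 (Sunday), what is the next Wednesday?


Current: Sunday
Target: Wednesday
Days ahead: 3

Next Wednesday: 2067-08-24


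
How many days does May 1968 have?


May 1968

31 days


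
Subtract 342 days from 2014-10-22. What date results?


Start: 2014-10-22, subtract 342 days
Back 22 days from October 22 reaches September 30, 2014 -> 320 left
September 2014 has 30 days -> back to August 31, 2014 -> 290 left
August 2014 has 31 days -> back to July 31, 2014 -> 259 left
July 2014 has 31 days -> back to June 30, 2014 -> 228 left
June 2014 has 30 days -> back to May 31, 2014 -> 198 left
May 2014 has 31 days -> back to April 30, 2014 -> 167 left
April 2014 has 30 days -> back to March 31, 2014 -> 137 left
March 2014 has 31 days -> back to February 28, 2014 -> 106 left
February 2014 has 28 days -> back to January 31, 2014 -> 78 left
January 2014 has 31 days -> back to December 31, 2013 -> 47 left
December 2013 has 31 days -> back to November 30, 2013 -> 16 left
November 2013: 30 - 16 = 14 -> lands on November 14

Result: 2013-11-14


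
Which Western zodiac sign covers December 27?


Date: December 27
Conventional tropical zodiac dates: Capricorn from December 22 onward; Aquarius starts January 20
December 27 falls within the Capricorn range

Capricorn


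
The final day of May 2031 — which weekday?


May 2031 has 31 days
Anchor: Jan 1, 2031. With p = 2031 - 1 = 2030: (p + p//4 - p//100 + p//400) mod 7 = (2030 + 507 - 20 + 5) mod 7 = 2522 mod 7 = 2 -> Wednesday (Mon=0 ... Sun=6)
Days before May (Jan-Apr): 120; May 1 index = (2 + 120) mod 7 = 3 -> Thursday
Last day offset: 31 - 1 = 30 days
Weekday index = (3 + 30) mod 7 = 5

Saturday, May 31


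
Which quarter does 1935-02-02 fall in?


Month: February (month 2)
Q1: Jan-Mar, Q2: Apr-Jun, Q3: Jul-Sep, Q4: Oct-Dec

Q1


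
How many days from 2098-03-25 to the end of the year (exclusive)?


Day of year: 84 of 365
Remaining = 365 - 84

281 days


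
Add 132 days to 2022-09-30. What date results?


Start: 2022-09-30, add 132 days
September 30 is the last day of September 2022 -> 132 left
October 2022 has 31 days -> 101 left
November 2022 has 30 days -> 71 left
December 2022 has 31 days -> 40 left
January 2023 has 31 days -> 9 left
February 2023: 9 <= 28 -> lands on February 9

Result: 2023-02-09


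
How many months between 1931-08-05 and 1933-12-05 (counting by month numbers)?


From August 1931 to December 1933
2 years * 12 = 24 months, plus 4 months = 28

28 months


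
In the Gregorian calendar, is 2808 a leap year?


Gregorian leap year rule: divisible by 4, but not by 100, unless also by 400.
2808 is divisible by 4 but not 100 -> leap year

Yes


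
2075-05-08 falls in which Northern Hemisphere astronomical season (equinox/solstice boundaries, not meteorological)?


Date: May 8
Astronomical Spring (approx.; exact equinox/solstice day varies by year): March 20 to June 20
May 8 falls within the Spring window

Spring


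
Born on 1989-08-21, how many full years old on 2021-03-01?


Birth: 1989-08-21
Reference: 2021-03-01
Year difference: 2021 - 1989 = 32
Birthday not yet reached in 2021, subtract 1

31 years old


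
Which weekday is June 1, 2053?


Target: June 1, 2053
Anchor: Jan 1, 2053. With p = 2053 - 1 = 2052: (p + p//4 - p//100 + p//400) mod 7 = (2052 + 513 - 20 + 5) mod 7 = 2550 mod 7 = 2 -> Wednesday (Mon=0 ... Sun=6)
Days before June (Jan-May): 151 days
Weekday index = (2 + 151) mod 7 = 6

Sunday


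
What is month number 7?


Month 7 of 12

July


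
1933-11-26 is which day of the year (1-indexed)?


Date: November 26, 1933
Days in months 1 through 10: 304
Plus 26 days in November

Day of year: 330


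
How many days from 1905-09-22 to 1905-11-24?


From 1905-09-22 to 1905-11-24
1905-09-22: days before September = 31 + 28 + 31 + 30 + 31 + 30 + 31 + 31 = 243 (1905 is not a leap year); day of year = 243 + 22 = 265
1905-11-24: days before November = 31 + 28 + 31 + 30 + 31 + 30 + 31 + 31 + 30 + 31 = 304 (1905 is not a leap year); day of year = 304 + 24 = 328
Same year: 328 - 265 = 63

63 days


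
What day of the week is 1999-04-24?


Date: April 24, 1999
Anchor: Jan 1, 1999. With p = 1999 - 1 = 1998: (p + p//4 - p//100 + p//400) mod 7 = (1998 + 499 - 19 + 4) mod 7 = 2482 mod 7 = 4 -> Friday (Mon=0 ... Sun=6)
Days before April (Jan-Mar): 90; offset = 90 + 24 - 1 = 113
Weekday index = (4 + 113) mod 7 = 5

Day of the week: Saturday


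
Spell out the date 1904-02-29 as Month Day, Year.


ISO 1904-02-29 parses as year=1904, month=02, day=29
Month 2 -> February

February 29, 1904


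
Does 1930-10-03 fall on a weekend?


Anchor: Jan 1, 1930. With p = 1930 - 1 = 1929: (p + p//4 - p//100 + p//400) mod 7 = (1929 + 482 - 19 + 4) mod 7 = 2396 mod 7 = 2 -> Wednesday (Mon=0 ... Sun=6)
Day of year: 276; offset = 275
Weekday index = (2 + 275) mod 7 = 4 -> Friday
Weekend days: Saturday, Sunday

No


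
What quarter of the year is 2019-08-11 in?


Month: August (month 8)
Q1: Jan-Mar, Q2: Apr-Jun, Q3: Jul-Sep, Q4: Oct-Dec

Q3


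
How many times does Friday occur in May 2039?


May 2039 has 31 days
Anchor: Jan 1, 2039. With p = 2039 - 1 = 2038: (p + p//4 - p//100 + p//400) mod 7 = (2038 + 509 - 20 + 5) mod 7 = 2532 mod 7 = 5 -> Saturday (Mon=0 ... Sun=6)
Days before May (Jan-Apr): 120; May 1 index = (5 + 120) mod 7 = 6 -> Sunday
First Friday is May 6
Fridays: 6, 13, 20, 27

4 Fridays


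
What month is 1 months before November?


November is month 11
11 - 1 = 10

October


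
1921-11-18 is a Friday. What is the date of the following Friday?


Current: Friday
Target: Friday
Days ahead: 7

Next Friday: 1921-11-25


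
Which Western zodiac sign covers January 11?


Date: January 11
Conventional tropical zodiac dates: Capricorn from December 22 onward; Aquarius starts January 20
January 11 falls within the Capricorn range

Capricorn


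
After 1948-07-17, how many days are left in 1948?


Day of year: 199 of 366
Remaining = 366 - 199

167 days


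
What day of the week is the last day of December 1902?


December 1902 has 31 days
Anchor: Jan 1, 1902. With p = 1902 - 1 = 1901: (p + p//4 - p//100 + p//400) mod 7 = (1901 + 475 - 19 + 4) mod 7 = 2361 mod 7 = 2 -> Wednesday (Mon=0 ... Sun=6)
Days before December (Jan-Nov): 334; December 1 index = (2 + 334) mod 7 = 0 -> Monday
Last day offset: 31 - 1 = 30 days
Weekday index = (0 + 30) mod 7 = 2

Wednesday, December 31


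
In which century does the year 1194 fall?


Century = (year - 1) // 100 + 1
= (1194 - 1) // 100 + 1
= 1193 // 100 + 1
= 11 + 1

12th century


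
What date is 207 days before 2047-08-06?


Start: 2047-08-06, subtract 207 days
Back 6 days from August 6 reaches July 31, 2047 -> 201 left
July 2047 has 31 days -> back to June 30, 2047 -> 170 left
June 2047 has 30 days -> back to May 31, 2047 -> 140 left
May 2047 has 31 days -> back to April 30, 2047 -> 109 left
April 2047 has 30 days -> back to March 31, 2047 -> 79 left
March 2047 has 31 days -> back to February 28, 2047 -> 48 left
February 2047 has 28 days -> back to January 31, 2047 -> 20 left
January 2047: 31 - 20 = 11 -> lands on January 11

Result: 2047-01-11


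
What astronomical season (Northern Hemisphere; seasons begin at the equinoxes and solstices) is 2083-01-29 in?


Date: January 29
Astronomical Winter (approx.; exact equinox/solstice day varies by year): December 21 to March 19
January 29 falls within the Winter window

Winter


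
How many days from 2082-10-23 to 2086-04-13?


From 2082-10-23 to 2086-04-13
2082-10-23: days before October = 31 + 28 + 31 + 30 + 31 + 30 + 31 + 31 + 30 = 273 (2082 is not a leap year); day of year = 273 + 23 = 296
2086-04-13: days before April = 31 + 28 + 31 = 90 (2086 is not a leap year); day of year = 90 + 13 = 103
Rest of 2082: 365 - 296 = 69
Full years 2083 (365), 2084 (366), 2085 (365): 1096
Total = 69 + 1096 + 103 = 1268

1268 days


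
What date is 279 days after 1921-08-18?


Start: 1921-08-18, add 279 days
August 1921 has 31 days: 31 - 18 = 13 days to August 31 -> 266 left
September 1921 has 30 days -> 236 left
October 1921 has 31 days -> 205 left
November 1921 has 30 days -> 175 left
December 1921 has 31 days -> 144 left
January 1922 has 31 days -> 113 left
February 1922 has 28 days -> 85 left
March 1922 has 31 days -> 54 left
April 1922 has 30 days -> 24 left
May 1922: 24 <= 31 -> lands on May 24

Result: 1922-05-24


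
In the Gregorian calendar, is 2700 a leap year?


Gregorian leap year rule: divisible by 4, but not by 100, unless also by 400.
2700 is divisible by 100 but not 400 -> not a leap year

No


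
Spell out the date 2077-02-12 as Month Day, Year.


ISO 2077-02-12 parses as year=2077, month=02, day=12
Month 2 -> February

February 12, 2077


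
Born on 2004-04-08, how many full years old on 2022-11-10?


Birth: 2004-04-08
Reference: 2022-11-10
Year difference: 2022 - 2004 = 18

18 years old


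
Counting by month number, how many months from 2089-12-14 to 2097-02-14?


From December 2089 to February 2097
8 years * 12 = 96 months, minus 10 months = 86

86 months


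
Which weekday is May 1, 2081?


Target: May 1, 2081
Anchor: Jan 1, 2081. With p = 2081 - 1 = 2080: (p + p//4 - p//100 + p//400) mod 7 = (2080 + 520 - 20 + 5) mod 7 = 2585 mod 7 = 2 -> Wednesday (Mon=0 ... Sun=6)
Days before May (Jan-Apr): 120 days
Weekday index = (2 + 120) mod 7 = 3

Thursday


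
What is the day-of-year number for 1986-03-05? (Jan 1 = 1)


Date: March 5, 1986
Days in months 1 through 2: 59
Plus 5 days in March

Day of year: 64


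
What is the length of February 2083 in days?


February 2083 (leap year: no)

28 days


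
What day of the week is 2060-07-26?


Date: July 26, 2060
Anchor: Jan 1, 2060. With p = 2060 - 1 = 2059: (p + p//4 - p//100 + p//400) mod 7 = (2059 + 514 - 20 + 5) mod 7 = 2558 mod 7 = 3 -> Thursday (Mon=0 ... Sun=6)
Days before July (Jan-Jun): 182; offset = 182 + 26 - 1 = 207
Weekday index = (3 + 207) mod 7 = 0

Day of the week: Monday


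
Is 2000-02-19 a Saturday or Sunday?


Anchor: Jan 1, 2000. With p = 2000 - 1 = 1999: (p + p//4 - p//100 + p//400) mod 7 = (1999 + 499 - 19 + 4) mod 7 = 2483 mod 7 = 5 -> Saturday (Mon=0 ... Sun=6)
Day of year: 50; offset = 49
Weekday index = (5 + 49) mod 7 = 5 -> Saturday
Weekend days: Saturday, Sunday

Yes


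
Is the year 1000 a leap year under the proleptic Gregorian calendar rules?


Gregorian leap year rule: divisible by 4, but not by 100, unless also by 400.
1000 is divisible by 100 but not 400 -> not a leap year

No


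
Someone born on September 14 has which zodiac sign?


Date: September 14
Conventional tropical zodiac dates: Virgo from August 23 onward; Libra starts September 23
September 14 falls within the Virgo range

Virgo


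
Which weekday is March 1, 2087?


Target: March 1, 2087
Anchor: Jan 1, 2087. With p = 2087 - 1 = 2086: (p + p//4 - p//100 + p//400) mod 7 = (2086 + 521 - 20 + 5) mod 7 = 2592 mod 7 = 2 -> Wednesday (Mon=0 ... Sun=6)
Days before March (Jan-Feb): 59 days
Weekday index = (2 + 59) mod 7 = 5

Saturday


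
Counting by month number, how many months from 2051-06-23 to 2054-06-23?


From June 2051 to June 2054
3 years * 12 = 36 months = 36

36 months


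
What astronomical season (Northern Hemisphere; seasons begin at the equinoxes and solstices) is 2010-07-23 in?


Date: July 23
Astronomical Summer (approx.; exact equinox/solstice day varies by year): June 21 to September 21
July 23 falls within the Summer window

Summer


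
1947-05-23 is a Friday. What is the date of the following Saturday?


Current: Friday
Target: Saturday
Days ahead: 1

Next Saturday: 1947-05-24


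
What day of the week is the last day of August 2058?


August 2058 has 31 days
Anchor: Jan 1, 2058. With p = 2058 - 1 = 2057: (p + p//4 - p//100 + p//400) mod 7 = (2057 + 514 - 20 + 5) mod 7 = 2556 mod 7 = 1 -> Tuesday (Mon=0 ... Sun=6)
Days before August (Jan-Jul): 212; August 1 index = (1 + 212) mod 7 = 3 -> Thursday
Last day offset: 31 - 1 = 30 days
Weekday index = (3 + 30) mod 7 = 5

Saturday, August 31


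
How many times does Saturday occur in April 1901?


April 1901 has 30 days
Anchor: Jan 1, 1901. With p = 1901 - 1 = 1900: (p + p//4 - p//100 + p//400) mod 7 = (1900 + 475 - 19 + 4) mod 7 = 2360 mod 7 = 1 -> Tuesday (Mon=0 ... Sun=6)
Days before April (Jan-Mar): 90; April 1 index = (1 + 90) mod 7 = 0 -> Monday
First Saturday is April 6
Saturdays: 6, 13, 20, 27

4 Saturdays


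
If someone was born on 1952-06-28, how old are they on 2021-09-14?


Birth: 1952-06-28
Reference: 2021-09-14
Year difference: 2021 - 1952 = 69

69 years old


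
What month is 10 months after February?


February is month 2
2 + 10 = 12

December


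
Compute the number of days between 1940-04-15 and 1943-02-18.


From 1940-04-15 to 1943-02-18
1940-04-15: days before April = 31 + 29 + 31 = 91 (1940 is a leap year); day of year = 91 + 15 = 106
1943-02-18: days before February = 31; day of year = 31 + 18 = 49
Rest of 1940: 366 - 106 = 260
Full years 1941 (365), 1942 (365): 730
Total = 260 + 730 + 49 = 1039

1039 days


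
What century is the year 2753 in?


Century = (year - 1) // 100 + 1
= (2753 - 1) // 100 + 1
= 2752 // 100 + 1
= 27 + 1

28th century


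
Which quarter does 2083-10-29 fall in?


Month: October (month 10)
Q1: Jan-Mar, Q2: Apr-Jun, Q3: Jul-Sep, Q4: Oct-Dec

Q4


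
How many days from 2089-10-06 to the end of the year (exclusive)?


Day of year: 279 of 365
Remaining = 365 - 279

86 days


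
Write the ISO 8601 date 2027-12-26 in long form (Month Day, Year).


ISO 2027-12-26 parses as year=2027, month=12, day=26
Month 12 -> December

December 26, 2027


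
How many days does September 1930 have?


September 1930

30 days


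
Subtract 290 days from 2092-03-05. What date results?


Start: 2092-03-05, subtract 290 days
Back 5 days from March 5 reaches February 29, 2092 -> 285 left
February 2092 has 29 days -> back to January 31, 2092 -> 256 left
January 2092 has 31 days -> back to December 31, 2091 -> 225 left
December 2091 has 31 days -> back to November 30, 2091 -> 194 left
November 2091 has 30 days -> back to October 31, 2091 -> 164 left
October 2091 has 31 days -> back to September 30, 2091 -> 133 left
September 2091 has 30 days -> back to August 31, 2091 -> 103 left
August 2091 has 31 days -> back to July 31, 2091 -> 72 left
July 2091 has 31 days -> back to June 30, 2091 -> 41 left
June 2091 has 30 days -> back to May 31, 2091 -> 11 left
May 2091: 31 - 11 = 20 -> lands on May 20

Result: 2091-05-20


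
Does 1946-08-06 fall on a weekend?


Anchor: Jan 1, 1946. With p = 1946 - 1 = 1945: (p + p//4 - p//100 + p//400) mod 7 = (1945 + 486 - 19 + 4) mod 7 = 2416 mod 7 = 1 -> Tuesday (Mon=0 ... Sun=6)
Day of year: 218; offset = 217
Weekday index = (1 + 217) mod 7 = 1 -> Tuesday
Weekend days: Saturday, Sunday

No


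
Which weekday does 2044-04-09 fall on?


Date: April 9, 2044
Anchor: Jan 1, 2044. With p = 2044 - 1 = 2043: (p + p//4 - p//100 + p//400) mod 7 = (2043 + 510 - 20 + 5) mod 7 = 2538 mod 7 = 4 -> Friday (Mon=0 ... Sun=6)
Days before April (Jan-Mar): 91; offset = 91 + 9 - 1 = 99
Weekday index = (4 + 99) mod 7 = 5

Day of the week: Saturday


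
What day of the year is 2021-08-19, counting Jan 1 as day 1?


Date: August 19, 2021
Days in months 1 through 7: 212
Plus 19 days in August

Day of year: 231


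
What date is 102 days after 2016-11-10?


Start: 2016-11-10, add 102 days
November 2016 has 30 days: 30 - 10 = 20 days to November 30 -> 82 left
December 2016 has 31 days -> 51 left
January 2017 has 31 days -> 20 left
February 2017: 20 <= 28 -> lands on February 20

Result: 2017-02-20


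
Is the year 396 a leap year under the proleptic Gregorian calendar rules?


Gregorian leap year rule: divisible by 4, but not by 100, unless also by 400.
396 is divisible by 4 but not 100 -> leap year

Yes


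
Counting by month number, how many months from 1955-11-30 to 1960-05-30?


From November 1955 to May 1960
5 years * 12 = 60 months, minus 6 months = 54

54 months


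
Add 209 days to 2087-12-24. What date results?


Start: 2087-12-24, add 209 days
December 2087 has 31 days: 31 - 24 = 7 days to December 31 -> 202 left
January 2088 has 31 days -> 171 left
February 2088 has 29 days -> 142 left
March 2088 has 31 days -> 111 left
April 2088 has 30 days -> 81 left
May 2088 has 31 days -> 50 left
June 2088 has 30 days -> 20 left
July 2088: 20 <= 31 -> lands on July 20

Result: 2088-07-20


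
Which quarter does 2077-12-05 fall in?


Month: December (month 12)
Q1: Jan-Mar, Q2: Apr-Jun, Q3: Jul-Sep, Q4: Oct-Dec

Q4


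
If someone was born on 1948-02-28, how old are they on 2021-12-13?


Birth: 1948-02-28
Reference: 2021-12-13
Year difference: 2021 - 1948 = 73

73 years old


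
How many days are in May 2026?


May 2026

31 days


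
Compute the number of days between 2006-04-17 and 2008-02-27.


From 2006-04-17 to 2008-02-27
2006-04-17: days before April = 31 + 28 + 31 = 90 (2006 is not a leap year); day of year = 90 + 17 = 107
2008-02-27: days before February = 31; day of year = 31 + 27 = 58
Rest of 2006: 365 - 107 = 258
Full years 2007 (365): 365
Total = 258 + 365 + 58 = 681

681 days


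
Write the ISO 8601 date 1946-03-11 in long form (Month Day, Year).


ISO 1946-03-11 parses as year=1946, month=03, day=11
Month 3 -> March

March 11, 1946


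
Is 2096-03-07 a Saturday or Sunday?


Anchor: Jan 1, 2096. With p = 2096 - 1 = 2095: (p + p//4 - p//100 + p//400) mod 7 = (2095 + 523 - 20 + 5) mod 7 = 2603 mod 7 = 6 -> Sunday (Mon=0 ... Sun=6)
Day of year: 67; offset = 66
Weekday index = (6 + 66) mod 7 = 2 -> Wednesday
Weekend days: Saturday, Sunday

No


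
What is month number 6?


Month 6 of 12

June


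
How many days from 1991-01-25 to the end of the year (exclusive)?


Day of year: 25 of 365
Remaining = 365 - 25

340 days


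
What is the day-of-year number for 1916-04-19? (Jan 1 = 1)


Date: April 19, 1916
Days in months 1 through 3: 91
Plus 19 days in April

Day of year: 110


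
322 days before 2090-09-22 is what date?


Start: 2090-09-22, subtract 322 days
Back 22 days from September 22 reaches August 31, 2090 -> 300 left
August 2090 has 31 days -> back to July 31, 2090 -> 269 left
July 2090 has 31 days -> back to June 30, 2090 -> 238 left
June 2090 has 30 days -> back to May 31, 2090 -> 208 left
May 2090 has 31 days -> back to April 30, 2090 -> 177 left
April 2090 has 30 days -> back to March 31, 2090 -> 147 left
March 2090 has 31 days -> back to February 28, 2090 -> 116 left
February 2090 has 28 days -> back to January 31, 2090 -> 88 left
January 2090 has 31 days -> back to December 31, 2089 -> 57 left
December 2089 has 31 days -> back to November 30, 2089 -> 26 left
November 2089: 30 - 26 = 4 -> lands on November 4

Result: 2089-11-04


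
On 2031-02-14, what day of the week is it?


Date: February 14, 2031
Anchor: Jan 1, 2031. With p = 2031 - 1 = 2030: (p + p//4 - p//100 + p//400) mod 7 = (2030 + 507 - 20 + 5) mod 7 = 2522 mod 7 = 2 -> Wednesday (Mon=0 ... Sun=6)
Days before February (Jan): 31; offset = 31 + 14 - 1 = 44
Weekday index = (2 + 44) mod 7 = 4

Day of the week: Friday


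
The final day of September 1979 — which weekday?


September 1979 has 30 days
Anchor: Jan 1, 1979. With p = 1979 - 1 = 1978: (p + p//4 - p//100 + p//400) mod 7 = (1978 + 494 - 19 + 4) mod 7 = 2457 mod 7 = 0 -> Monday (Mon=0 ... Sun=6)
Days before September (Jan-Aug): 243; September 1 index = (0 + 243) mod 7 = 5 -> Saturday
Last day offset: 30 - 1 = 29 days
Weekday index = (5 + 29) mod 7 = 6

Sunday, September 30


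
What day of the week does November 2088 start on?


Target: November 1, 2088
Anchor: Jan 1, 2088. With p = 2088 - 1 = 2087: (p + p//4 - p//100 + p//400) mod 7 = (2087 + 521 - 20 + 5) mod 7 = 2593 mod 7 = 3 -> Thursday (Mon=0 ... Sun=6)
Days before November (Jan-Oct): 305 days
Weekday index = (3 + 305) mod 7 = 0

Monday


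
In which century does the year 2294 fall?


Century = (year - 1) // 100 + 1
= (2294 - 1) // 100 + 1
= 2293 // 100 + 1
= 22 + 1

23rd century


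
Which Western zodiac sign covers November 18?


Date: November 18
Conventional tropical zodiac dates: Scorpio from October 23 onward; Sagittarius starts November 22
November 18 falls within the Scorpio range

Scorpio


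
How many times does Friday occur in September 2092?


September 2092 has 30 days
Anchor: Jan 1, 2092. With p = 2092 - 1 = 2091: (p + p//4 - p//100 + p//400) mod 7 = (2091 + 522 - 20 + 5) mod 7 = 2598 mod 7 = 1 -> Tuesday (Mon=0 ... Sun=6)
Days before September (Jan-Aug): 244; September 1 index = (1 + 244) mod 7 = 0 -> Monday
First Friday is September 5
Fridays: 5, 12, 19, 26

4 Fridays


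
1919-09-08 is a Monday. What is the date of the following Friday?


Current: Monday
Target: Friday
Days ahead: 4

Next Friday: 1919-09-12


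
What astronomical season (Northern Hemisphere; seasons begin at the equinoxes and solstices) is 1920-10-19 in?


Date: October 19
Astronomical Autumn (approx.; exact equinox/solstice day varies by year): September 22 to December 20
October 19 falls within the Autumn window

Autumn


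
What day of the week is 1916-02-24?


Date: February 24, 1916
Anchor: Jan 1, 1916. With p = 1916 - 1 = 1915: (p + p//4 - p//100 + p//400) mod 7 = (1915 + 478 - 19 + 4) mod 7 = 2378 mod 7 = 5 -> Saturday (Mon=0 ... Sun=6)
Days before February (Jan): 31; offset = 31 + 24 - 1 = 54
Weekday index = (5 + 54) mod 7 = 3

Day of the week: Thursday


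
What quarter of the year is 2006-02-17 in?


Month: February (month 2)
Q1: Jan-Mar, Q2: Apr-Jun, Q3: Jul-Sep, Q4: Oct-Dec

Q1


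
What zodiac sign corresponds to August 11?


Date: August 11
Conventional tropical zodiac dates: Leo from July 23 onward; Virgo starts August 23
August 11 falls within the Leo range

Leo


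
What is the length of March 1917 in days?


March 1917

31 days


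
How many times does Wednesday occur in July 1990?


July 1990 has 31 days
Anchor: Jan 1, 1990. With p = 1990 - 1 = 1989: (p + p//4 - p//100 + p//400) mod 7 = (1989 + 497 - 19 + 4) mod 7 = 2471 mod 7 = 0 -> Monday (Mon=0 ... Sun=6)
Days before July (Jan-Jun): 181; July 1 index = (0 + 181) mod 7 = 6 -> Sunday
First Wednesday is July 4
Wednesdays: 4, 11, 18, 25

4 Wednesdays


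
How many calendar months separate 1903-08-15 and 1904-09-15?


From August 1903 to September 1904
1 year * 12 = 12 months, plus 1 month = 13

13 months


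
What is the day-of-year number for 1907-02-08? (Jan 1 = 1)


Date: February 8, 1907
Days in months 1 through 1: 31
Plus 8 days in February

Day of year: 39


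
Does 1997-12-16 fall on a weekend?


Anchor: Jan 1, 1997. With p = 1997 - 1 = 1996: (p + p//4 - p//100 + p//400) mod 7 = (1996 + 499 - 19 + 4) mod 7 = 2480 mod 7 = 2 -> Wednesday (Mon=0 ... Sun=6)
Day of year: 350; offset = 349
Weekday index = (2 + 349) mod 7 = 1 -> Tuesday
Weekend days: Saturday, Sunday

No


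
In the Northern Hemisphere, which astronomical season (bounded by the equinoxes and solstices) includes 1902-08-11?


Date: August 11
Astronomical Summer (approx.; exact equinox/solstice day varies by year): June 21 to September 21
August 11 falls within the Summer window

Summer


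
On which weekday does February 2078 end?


February 2078 has 28 days
Anchor: Jan 1, 2078. With p = 2078 - 1 = 2077: (p + p//4 - p//100 + p//400) mod 7 = (2077 + 519 - 20 + 5) mod 7 = 2581 mod 7 = 5 -> Saturday (Mon=0 ... Sun=6)
Days before February (Jan): 31; February 1 index = (5 + 31) mod 7 = 1 -> Tuesday
Last day offset: 28 - 1 = 27 days
Weekday index = (1 + 27) mod 7 = 0

Monday, February 28


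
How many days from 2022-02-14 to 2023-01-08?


From 2022-02-14 to 2023-01-08
2022-02-14: days before February = 31; day of year = 31 + 14 = 45
2023-01-08: day of year = 8
Rest of 2022: 365 - 45 = 320
Total = 320 + 8 = 328

328 days


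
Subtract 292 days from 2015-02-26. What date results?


Start: 2015-02-26, subtract 292 days
Back 26 days from February 26 reaches January 31, 2015 -> 266 left
January 2015 has 31 days -> back to December 31, 2014 -> 235 left
December 2014 has 31 days -> back to November 30, 2014 -> 204 left
November 2014 has 30 days -> back to October 31, 2014 -> 174 left
October 2014 has 31 days -> back to September 30, 2014 -> 143 left
September 2014 has 30 days -> back to August 31, 2014 -> 113 left
August 2014 has 31 days -> back to July 31, 2014 -> 82 left
July 2014 has 31 days -> back to June 30, 2014 -> 51 left
June 2014 has 30 days -> back to May 31, 2014 -> 21 left
May 2014: 31 - 21 = 10 -> lands on May 10

Result: 2014-05-10


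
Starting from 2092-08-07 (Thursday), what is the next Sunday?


Current: Thursday
Target: Sunday
Days ahead: 3

Next Sunday: 2092-08-10


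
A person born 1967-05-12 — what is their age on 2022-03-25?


Birth: 1967-05-12
Reference: 2022-03-25
Year difference: 2022 - 1967 = 55
Birthday not yet reached in 2022, subtract 1

54 years old


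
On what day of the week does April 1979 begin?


Target: April 1, 1979
Anchor: Jan 1, 1979. With p = 1979 - 1 = 1978: (p + p//4 - p//100 + p//400) mod 7 = (1978 + 494 - 19 + 4) mod 7 = 2457 mod 7 = 0 -> Monday (Mon=0 ... Sun=6)
Days before April (Jan-Mar): 90 days
Weekday index = (0 + 90) mod 7 = 6

Sunday


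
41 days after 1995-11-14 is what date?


Start: 1995-11-14, add 41 days
November 1995 has 30 days: 30 - 14 = 16 days to November 30 -> 25 left
December 1995: 25 <= 31 -> lands on December 25

Result: 1995-12-25


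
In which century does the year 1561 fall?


Century = (year - 1) // 100 + 1
= (1561 - 1) // 100 + 1
= 1560 // 100 + 1
= 15 + 1

16th century


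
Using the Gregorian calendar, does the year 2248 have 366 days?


Gregorian leap year rule: divisible by 4, but not by 100, unless also by 400.
2248 is divisible by 4 but not 100 -> leap year

Yes


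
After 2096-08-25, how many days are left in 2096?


Day of year: 238 of 366
Remaining = 366 - 238

128 days


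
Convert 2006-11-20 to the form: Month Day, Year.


ISO 2006-11-20 parses as year=2006, month=11, day=20
Month 11 -> November

November 20, 2006


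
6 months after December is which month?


December is month 12
12 + 6 = 18; wrap: 18 - 12 = 6

June


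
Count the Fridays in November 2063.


November 2063 has 30 days
Anchor: Jan 1, 2063. With p = 2063 - 1 = 2062: (p + p//4 - p//100 + p//400) mod 7 = (2062 + 515 - 20 + 5) mod 7 = 2562 mod 7 = 0 -> Monday (Mon=0 ... Sun=6)
Days before November (Jan-Oct): 304; November 1 index = (0 + 304) mod 7 = 3 -> Thursday
First Friday is November 2
Fridays: 2, 9, 16, 23, 30

5 Fridays


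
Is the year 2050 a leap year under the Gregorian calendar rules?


Gregorian leap year rule: divisible by 4, but not by 100, unless also by 400.
2050 is not divisible by 4 -> not a leap year

No


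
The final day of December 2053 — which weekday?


December 2053 has 31 days
Anchor: Jan 1, 2053. With p = 2053 - 1 = 2052: (p + p//4 - p//100 + p//400) mod 7 = (2052 + 513 - 20 + 5) mod 7 = 2550 mod 7 = 2 -> Wednesday (Mon=0 ... Sun=6)
Days before December (Jan-Nov): 334; December 1 index = (2 + 334) mod 7 = 0 -> Monday
Last day offset: 31 - 1 = 30 days
Weekday index = (0 + 30) mod 7 = 2

Wednesday, December 31


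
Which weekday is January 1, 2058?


Target: January 1, 2058
Anchor: Jan 1, 2058. With p = 2058 - 1 = 2057: (p + p//4 - p//100 + p//400) mod 7 = (2057 + 514 - 20 + 5) mod 7 = 2556 mod 7 = 1 -> Tuesday (Mon=0 ... Sun=6)
Offset from anchor: 0 days
Weekday index = (1 + 0) mod 7 = 1

Tuesday


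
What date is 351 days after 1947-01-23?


Start: 1947-01-23, add 351 days
January 1947 has 31 days: 31 - 23 = 8 days to January 31 -> 343 left
February 1947 has 28 days -> 315 left
March 1947 has 31 days -> 284 left
April 1947 has 30 days -> 254 left
May 1947 has 31 days -> 223 left
June 1947 has 30 days -> 193 left
July 1947 has 31 days -> 162 left
August 1947 has 31 days -> 131 left
September 1947 has 30 days -> 101 left
October 1947 has 31 days -> 70 left
November 1947 has 30 days -> 40 left
December 1947 has 31 days -> 9 left
January 1948: 9 <= 31 -> lands on January 9

Result: 1948-01-09


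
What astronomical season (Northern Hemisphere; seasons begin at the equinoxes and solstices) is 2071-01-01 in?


Date: January 1
Astronomical Winter (approx.; exact equinox/solstice day varies by year): December 21 to March 19
January 1 falls within the Winter window

Winter


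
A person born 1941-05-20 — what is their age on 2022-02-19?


Birth: 1941-05-20
Reference: 2022-02-19
Year difference: 2022 - 1941 = 81
Birthday not yet reached in 2022, subtract 1

80 years old


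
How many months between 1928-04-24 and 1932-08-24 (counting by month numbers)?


From April 1928 to August 1932
4 years * 12 = 48 months, plus 4 months = 52

52 months


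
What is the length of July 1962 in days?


July 1962

31 days


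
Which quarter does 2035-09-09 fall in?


Month: September (month 9)
Q1: Jan-Mar, Q2: Apr-Jun, Q3: Jul-Sep, Q4: Oct-Dec

Q3


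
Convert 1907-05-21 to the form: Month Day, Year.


ISO 1907-05-21 parses as year=1907, month=05, day=21
Month 5 -> May

May 21, 1907


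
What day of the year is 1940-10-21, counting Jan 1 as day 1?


Date: October 21, 1940
Days in months 1 through 9: 274
Plus 21 days in October

Day of year: 295


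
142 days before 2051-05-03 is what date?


Start: 2051-05-03, subtract 142 days
Back 3 days from May 3 reaches April 30, 2051 -> 139 left
April 2051 has 30 days -> back to March 31, 2051 -> 109 left
March 2051 has 31 days -> back to February 28, 2051 -> 78 left
February 2051 has 28 days -> back to January 31, 2051 -> 50 left
January 2051 has 31 days -> back to December 31, 2050 -> 19 left
December 2050: 31 - 19 = 12 -> lands on December 12

Result: 2050-12-12


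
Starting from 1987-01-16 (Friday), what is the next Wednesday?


Current: Friday
Target: Wednesday
Days ahead: 5

Next Wednesday: 1987-01-21


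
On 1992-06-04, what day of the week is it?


Date: June 4, 1992
Anchor: Jan 1, 1992. With p = 1992 - 1 = 1991: (p + p//4 - p//100 + p//400) mod 7 = (1991 + 497 - 19 + 4) mod 7 = 2473 mod 7 = 2 -> Wednesday (Mon=0 ... Sun=6)
Days before June (Jan-May): 152; offset = 152 + 4 - 1 = 155
Weekday index = (2 + 155) mod 7 = 3

Day of the week: Thursday


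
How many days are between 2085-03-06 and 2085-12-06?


From 2085-03-06 to 2085-12-06
2085-03-06: days before March = 31 + 28 = 59 (2085 is not a leap year); day of year = 59 + 6 = 65
2085-12-06: days before December = 31 + 28 + 31 + 30 + 31 + 30 + 31 + 31 + 30 + 31 + 30 = 334 (2085 is not a leap year); day of year = 334 + 6 = 340
Same year: 340 - 65 = 275

275 days


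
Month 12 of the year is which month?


Month 12 of 12

December


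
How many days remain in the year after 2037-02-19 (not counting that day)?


Day of year: 50 of 365
Remaining = 365 - 50

315 days


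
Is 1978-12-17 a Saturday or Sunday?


Anchor: Jan 1, 1978. With p = 1978 - 1 = 1977: (p + p//4 - p//100 + p//400) mod 7 = (1977 + 494 - 19 + 4) mod 7 = 2456 mod 7 = 6 -> Sunday (Mon=0 ... Sun=6)
Day of year: 351; offset = 350
Weekday index = (6 + 350) mod 7 = 6 -> Sunday
Weekend days: Saturday, Sunday

Yes


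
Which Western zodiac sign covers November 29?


Date: November 29
Conventional tropical zodiac dates: Sagittarius from November 22 onward; Capricorn starts December 22
November 29 falls within the Sagittarius range

Sagittarius


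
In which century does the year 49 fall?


Century = (year - 1) // 100 + 1
= (49 - 1) // 100 + 1
= 48 // 100 + 1
= 0 + 1

1st century


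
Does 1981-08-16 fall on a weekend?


Anchor: Jan 1, 1981. With p = 1981 - 1 = 1980: (p + p//4 - p//100 + p//400) mod 7 = (1980 + 495 - 19 + 4) mod 7 = 2460 mod 7 = 3 -> Thursday (Mon=0 ... Sun=6)
Day of year: 228; offset = 227
Weekday index = (3 + 227) mod 7 = 6 -> Sunday
Weekend days: Saturday, Sunday

Yes


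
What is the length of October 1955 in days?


October 1955

31 days


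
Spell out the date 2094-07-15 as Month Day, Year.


ISO 2094-07-15 parses as year=2094, month=07, day=15
Month 7 -> July

July 15, 2094


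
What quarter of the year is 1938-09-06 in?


Month: September (month 9)
Q1: Jan-Mar, Q2: Apr-Jun, Q3: Jul-Sep, Q4: Oct-Dec

Q3


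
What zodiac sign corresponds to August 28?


Date: August 28
Conventional tropical zodiac dates: Virgo from August 23 onward; Libra starts September 23
August 28 falls within the Virgo range

Virgo


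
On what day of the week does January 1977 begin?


Target: January 1, 1977
Anchor: Jan 1, 1977. With p = 1977 - 1 = 1976: (p + p//4 - p//100 + p//400) mod 7 = (1976 + 494 - 19 + 4) mod 7 = 2455 mod 7 = 5 -> Saturday (Mon=0 ... Sun=6)
Offset from anchor: 0 days
Weekday index = (5 + 0) mod 7 = 5

Saturday


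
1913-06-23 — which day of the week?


Date: June 23, 1913
Anchor: Jan 1, 1913. With p = 1913 - 1 = 1912: (p + p//4 - p//100 + p//400) mod 7 = (1912 + 478 - 19 + 4) mod 7 = 2375 mod 7 = 2 -> Wednesday (Mon=0 ... Sun=6)
Days before June (Jan-May): 151; offset = 151 + 23 - 1 = 173
Weekday index = (2 + 173) mod 7 = 0

Day of the week: Monday


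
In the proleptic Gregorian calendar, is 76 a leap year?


Gregorian leap year rule: divisible by 4, but not by 100, unless also by 400.
76 is divisible by 4 but not 100 -> leap year

Yes


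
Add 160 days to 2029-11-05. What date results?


Start: 2029-11-05, add 160 days
November 2029 has 30 days: 30 - 5 = 25 days to November 30 -> 135 left
December 2029 has 31 days -> 104 left
January 2030 has 31 days -> 73 left
February 2030 has 28 days -> 45 left
March 2030 has 31 days -> 14 left
April 2030: 14 <= 30 -> lands on April 14

Result: 2030-04-14


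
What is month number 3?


Month 3 of 12

March


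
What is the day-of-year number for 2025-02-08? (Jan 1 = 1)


Date: February 8, 2025
Days in months 1 through 1: 31
Plus 8 days in February

Day of year: 39


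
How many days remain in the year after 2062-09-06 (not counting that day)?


Day of year: 249 of 365
Remaining = 365 - 249

116 days


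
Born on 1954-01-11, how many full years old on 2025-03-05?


Birth: 1954-01-11
Reference: 2025-03-05
Year difference: 2025 - 1954 = 71

71 years old


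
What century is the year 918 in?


Century = (year - 1) // 100 + 1
= (918 - 1) // 100 + 1
= 917 // 100 + 1
= 9 + 1

10th century


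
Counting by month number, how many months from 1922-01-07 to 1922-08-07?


From January 1922 to August 1922
0 years * 12 = 0 months, plus 7 months = 7

7 months


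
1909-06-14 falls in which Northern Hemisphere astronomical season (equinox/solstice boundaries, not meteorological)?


Date: June 14
Astronomical Spring (approx.; exact equinox/solstice day varies by year): March 20 to June 20
June 14 falls within the Spring window

Spring


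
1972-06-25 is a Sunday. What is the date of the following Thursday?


Current: Sunday
Target: Thursday
Days ahead: 4

Next Thursday: 1972-06-29


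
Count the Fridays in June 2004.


June 2004 has 30 days
Anchor: Jan 1, 2004. With p = 2004 - 1 = 2003: (p + p//4 - p//100 + p//400) mod 7 = (2003 + 500 - 20 + 5) mod 7 = 2488 mod 7 = 3 -> Thursday (Mon=0 ... Sun=6)
Days before June (Jan-May): 152; June 1 index = (3 + 152) mod 7 = 1 -> Tuesday
First Friday is June 4
Fridays: 4, 11, 18, 25

4 Fridays


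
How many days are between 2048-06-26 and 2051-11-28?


From 2048-06-26 to 2051-11-28
2048-06-26: days before June = 31 + 29 + 31 + 30 + 31 = 152 (2048 is a leap year); day of year = 152 + 26 = 178
2051-11-28: days before November = 31 + 28 + 31 + 30 + 31 + 30 + 31 + 31 + 30 + 31 = 304 (2051 is not a leap year); day of year = 304 + 28 = 332
Rest of 2048: 366 - 178 = 188
Full years 2049 (365), 2050 (365): 730
Total = 188 + 730 + 332 = 1250

1250 days


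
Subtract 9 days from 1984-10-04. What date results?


Start: 1984-10-04, subtract 9 days
Back 4 days from October 4 reaches September 30, 1984 -> 5 left
September 1984: 30 - 5 = 25 -> lands on September 25

Result: 1984-09-25


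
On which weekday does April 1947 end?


April 1947 has 30 days
Anchor: Jan 1, 1947. With p = 1947 - 1 = 1946: (p + p//4 - p//100 + p//400) mod 7 = (1946 + 486 - 19 + 4) mod 7 = 2417 mod 7 = 2 -> Wednesday (Mon=0 ... Sun=6)
Days before April (Jan-Mar): 90; April 1 index = (2 + 90) mod 7 = 1 -> Tuesday
Last day offset: 30 - 1 = 29 days
Weekday index = (1 + 29) mod 7 = 2

Wednesday, April 30
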